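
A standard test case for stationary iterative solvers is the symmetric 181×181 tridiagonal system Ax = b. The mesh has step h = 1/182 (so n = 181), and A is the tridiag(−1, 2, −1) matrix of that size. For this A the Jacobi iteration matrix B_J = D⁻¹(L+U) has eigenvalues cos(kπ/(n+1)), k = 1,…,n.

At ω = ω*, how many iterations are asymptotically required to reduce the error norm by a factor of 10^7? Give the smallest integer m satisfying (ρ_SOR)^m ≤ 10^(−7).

n=181: λ(B_J) = 1 − λ(A)/2 = cos(kπ/182); k=1 gives ρ_J = 0.9998510.
√(1 − cos²(π/182)) = sin(π/182) ≈ 0.0172606.
[ω*] 2 ÷ (1 + 0.0172606) = 2 ÷ 1.0172606 = 1.9660645.
[ρ_SOR] ω* − 1 = 0.9660645.
m ≥ 7·ln10 / (−ln 0.9660645) = 466.857; smallest integer m = 467.

m = 467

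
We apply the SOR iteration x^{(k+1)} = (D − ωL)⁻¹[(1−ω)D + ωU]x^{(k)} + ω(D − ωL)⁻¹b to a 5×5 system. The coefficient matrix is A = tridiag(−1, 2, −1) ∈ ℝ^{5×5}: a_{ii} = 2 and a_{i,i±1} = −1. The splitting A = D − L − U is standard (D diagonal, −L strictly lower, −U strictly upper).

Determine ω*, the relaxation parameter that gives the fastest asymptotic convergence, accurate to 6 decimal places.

ω* = 1.333333

spectrum of D⁻¹(L+U) = {cos(kπ/6) : 1≤k≤5}; ρ_J = cos(π/6) = 0.866025.
1 − cos²(π/6) = sin²(π/6) ⇒ √(1−ρ_J²) = sin(π/6) = 0.5000000.
Young: ω* = 2/(1+√(1−ρ_J²)) = 2/(1+0.5000000) = 2/1.5000000 = 1.333333.
At ω = 1.333333 every |λ(B_ω)| = ω−1, so ρ_SOR = 0.333333.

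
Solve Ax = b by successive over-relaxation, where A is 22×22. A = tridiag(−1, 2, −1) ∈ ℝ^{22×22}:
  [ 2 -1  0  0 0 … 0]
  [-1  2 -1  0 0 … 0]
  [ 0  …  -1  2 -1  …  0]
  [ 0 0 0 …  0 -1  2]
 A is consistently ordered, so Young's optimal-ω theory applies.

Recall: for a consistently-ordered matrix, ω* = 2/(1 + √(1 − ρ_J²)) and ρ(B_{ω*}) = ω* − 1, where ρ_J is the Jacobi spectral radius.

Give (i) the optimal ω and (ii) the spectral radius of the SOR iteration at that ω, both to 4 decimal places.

ω* = 1.7603, ρ_SOR = 0.7603

B_J for the 22×22 system has eigenvalues cos(kπ/23); ρ_J = cos(π/23) = 0.9907.
√(1 − cos²(π/23)) = sin(π/23) ≈ 0.13617.
ω* = 2/(1 + 0.13617) = 2/1.13617 = 1.7603.
Hence ρ(B_{ω*}) = 1.7603 − 1 = 0.7603.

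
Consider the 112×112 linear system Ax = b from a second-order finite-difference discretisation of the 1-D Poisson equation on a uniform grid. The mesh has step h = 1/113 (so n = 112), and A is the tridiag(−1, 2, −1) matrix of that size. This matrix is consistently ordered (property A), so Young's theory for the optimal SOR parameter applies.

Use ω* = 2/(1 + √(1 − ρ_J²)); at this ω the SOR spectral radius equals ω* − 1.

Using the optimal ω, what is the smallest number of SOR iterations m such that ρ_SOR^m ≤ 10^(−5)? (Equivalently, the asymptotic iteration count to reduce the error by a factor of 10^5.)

B_J for the 112×112 system has eigenvalues cos(kπ/113); ρ_J = cos(π/113) = 0.9996136.
√(1 − cos²(π/113)) = sin(π/113) ≈ 0.0277981.
Then 2/(1+√(1−ρ_J²)) = 2/(1+0.0277981); ω* = 2/1.0277981 = 1.9459075.
Hence ρ(B_{ω*}) = 1.9459075 − 1 = 0.9459075.
5·ln10 = 11.5129; −ln(0.9459075) = 0.0556105; m = ⌈11.5129/0.0556105⌉ = ⌈207.027⌉ = 208.

m = 208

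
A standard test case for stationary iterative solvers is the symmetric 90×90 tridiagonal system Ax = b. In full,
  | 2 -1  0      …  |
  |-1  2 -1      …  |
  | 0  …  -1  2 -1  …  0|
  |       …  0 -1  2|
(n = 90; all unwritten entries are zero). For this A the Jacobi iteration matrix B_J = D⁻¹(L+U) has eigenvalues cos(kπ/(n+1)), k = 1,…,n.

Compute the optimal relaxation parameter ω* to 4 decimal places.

ω* = 1.9333

B_J for the 90×90 system has eigenvalues cos(kπ/91); ρ_J = cos(π/91) = 0.9994.
√(1−ρ_J²) simplifies to sin(π/91) = 0.03452.
[ω*] 2 ÷ (1 + 0.03452) = 2 ÷ 1.03452 = 1.9333.
[ρ_SOR] ω* − 1 = 0.9333.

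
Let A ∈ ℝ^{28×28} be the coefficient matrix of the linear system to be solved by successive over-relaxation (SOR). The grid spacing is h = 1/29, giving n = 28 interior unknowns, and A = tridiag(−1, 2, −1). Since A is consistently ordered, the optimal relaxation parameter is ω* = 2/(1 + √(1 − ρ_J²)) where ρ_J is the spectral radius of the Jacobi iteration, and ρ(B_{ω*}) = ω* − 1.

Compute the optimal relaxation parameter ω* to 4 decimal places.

½·tridiag(1,0,1) at n=28: λ_k = cos(kπ/29); max |λ| at k=1 ⇒ ρ_J = cos(π/29) ≈ 0.9941.
√(1−ρ_J²) simplifies to sin(π/29) = 0.10812.
ω* = 2 / (1 + 0.10812) = 2 / 1.10812 ≈ 1.8049.
[ρ_SOR] ω* − 1 = 0.8049.

ω* = 1.8049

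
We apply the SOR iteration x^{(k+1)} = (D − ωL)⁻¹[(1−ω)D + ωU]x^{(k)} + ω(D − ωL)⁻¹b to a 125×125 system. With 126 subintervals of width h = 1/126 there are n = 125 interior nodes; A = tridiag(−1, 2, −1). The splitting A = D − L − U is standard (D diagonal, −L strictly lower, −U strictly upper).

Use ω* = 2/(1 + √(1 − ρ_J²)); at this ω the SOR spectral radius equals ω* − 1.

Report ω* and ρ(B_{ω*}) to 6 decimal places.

ω* = 1.951351, ρ_SOR = 0.951351

[ρ_J] n=125: ρ(B_J) = cos(π/(n+1)) = cos(π/126) = 0.999689.
1 − cos²(π/126) = sin²(π/126) ⇒ √(1−ρ_J²) = sin(π/126) = 0.0249307.
[ω*] 2 ÷ (1 + 0.0249307) = 2 ÷ 1.0249307 = 1.951351.
Hence ρ(B_{ω*}) = 1.951351 − 1 = 0.951351.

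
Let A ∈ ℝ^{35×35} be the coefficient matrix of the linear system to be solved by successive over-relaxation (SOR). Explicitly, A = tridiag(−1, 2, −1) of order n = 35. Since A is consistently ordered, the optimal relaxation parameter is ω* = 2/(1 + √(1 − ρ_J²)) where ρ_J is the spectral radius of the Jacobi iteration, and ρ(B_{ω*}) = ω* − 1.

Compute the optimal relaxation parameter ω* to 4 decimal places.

ω* = 1.8397

ρ_J = max_k |cos(kπ/36)| = cos(π/36) = 0.9962
√(1 − cos²(π/36)) = sin(π/36) ≈ 0.08716.
ω* = 2/(1 + 0.08716) = 2/1.08716 = 1.8397.
ρ(B_{ω*}) = ω*−1 = 0.8397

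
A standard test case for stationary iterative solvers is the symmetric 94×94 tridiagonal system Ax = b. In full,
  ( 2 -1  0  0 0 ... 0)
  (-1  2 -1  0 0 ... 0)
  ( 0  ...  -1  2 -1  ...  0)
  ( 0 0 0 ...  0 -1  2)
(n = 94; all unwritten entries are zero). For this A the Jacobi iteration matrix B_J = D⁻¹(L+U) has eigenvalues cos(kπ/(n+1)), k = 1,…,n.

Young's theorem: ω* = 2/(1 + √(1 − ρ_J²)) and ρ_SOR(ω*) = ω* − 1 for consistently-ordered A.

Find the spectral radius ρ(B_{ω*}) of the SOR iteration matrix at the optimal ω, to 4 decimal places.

ρ_SOR = 0.9360

½·tridiag(1,0,1) at n=94: λ_k = cos(kπ/95); max |λ| at k=1 ⇒ ρ_J = cos(π/95) ≈ 0.9995.
√(1−ρ_J²) = |sin(π/95)| = 0.03306
Young: ω* = 2/(1+√(1−ρ_J²)) = 2/(1+0.03306) = 2/1.03306 = 1.9360.
ρ_SOR = ω* − 1 = 1.9360 − 1 = 0.9360.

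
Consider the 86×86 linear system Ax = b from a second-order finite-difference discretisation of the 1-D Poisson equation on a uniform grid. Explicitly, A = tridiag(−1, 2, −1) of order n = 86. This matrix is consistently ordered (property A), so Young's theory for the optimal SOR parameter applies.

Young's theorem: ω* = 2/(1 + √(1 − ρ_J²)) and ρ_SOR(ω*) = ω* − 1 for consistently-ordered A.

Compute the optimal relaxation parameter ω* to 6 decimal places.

spectrum of D⁻¹(L+U) = {cos(kπ/87) : 1≤k≤86}; ρ_J = cos(π/87) = 0.999348.
1 − cos²(π/87) = sin²(π/87) ⇒ √(1−ρ_J²) = sin(π/87) = 0.0361024.
Young: ω* = 2/(1+√(1−ρ_J²)) = 2/(1+0.0361024) = 2/1.0361024 = 1.930311.
and ρ(B_{ω*}) = 1.930311 − 1 = 0.930311.

ω* = 1.930311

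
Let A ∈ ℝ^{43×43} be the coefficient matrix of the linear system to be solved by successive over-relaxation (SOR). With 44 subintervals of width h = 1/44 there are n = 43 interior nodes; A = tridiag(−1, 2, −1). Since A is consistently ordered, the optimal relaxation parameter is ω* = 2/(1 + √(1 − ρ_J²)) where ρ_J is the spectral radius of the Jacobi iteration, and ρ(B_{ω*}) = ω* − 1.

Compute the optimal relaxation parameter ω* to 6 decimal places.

spectrum of D⁻¹(L+U) = {cos(kπ/44) : 1≤k≤43}; ρ_J = cos(π/44) = 0.997452.
√(1−ρ_J²) simplifies to sin(π/44) = 0.0713392.
ω* = 2/(1 + 0.0713392) = 2/1.0713392 = 1.866822.
At ω = 1.866822 every |λ(B_ω)| = ω−1, so ρ_SOR = 0.866822.

ω* = 1.866822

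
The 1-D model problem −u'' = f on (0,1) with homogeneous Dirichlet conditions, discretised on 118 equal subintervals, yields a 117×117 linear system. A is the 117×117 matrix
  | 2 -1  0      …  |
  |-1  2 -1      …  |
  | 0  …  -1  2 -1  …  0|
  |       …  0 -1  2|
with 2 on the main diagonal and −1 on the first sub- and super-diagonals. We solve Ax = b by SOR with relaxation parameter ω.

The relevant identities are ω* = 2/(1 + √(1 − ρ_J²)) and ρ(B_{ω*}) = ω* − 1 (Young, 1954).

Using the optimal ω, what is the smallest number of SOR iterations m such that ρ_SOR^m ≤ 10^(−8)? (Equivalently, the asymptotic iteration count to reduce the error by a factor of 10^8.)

n=117: λ(B_J) = 1 − λ(A)/2 = cos(kπ/118); k=1 gives ρ_J = 0.9996456.
root = sin(π/118) = 0.0266205  (since 1−cos² = sin²).
ω* = 2/(1 + 0.0266205) = 2/1.0266205 = 1.9481396.
and ρ(B_{ω*}) = 1.9481396 − 1 = 0.9481396.
(0.9481396)^m ≤ 10^{−8}  ⇒  m·ln(0.9481396) ≤ −8·ln10  ⇒  m ≥ 345.906  ⇒  m = 346

m = 346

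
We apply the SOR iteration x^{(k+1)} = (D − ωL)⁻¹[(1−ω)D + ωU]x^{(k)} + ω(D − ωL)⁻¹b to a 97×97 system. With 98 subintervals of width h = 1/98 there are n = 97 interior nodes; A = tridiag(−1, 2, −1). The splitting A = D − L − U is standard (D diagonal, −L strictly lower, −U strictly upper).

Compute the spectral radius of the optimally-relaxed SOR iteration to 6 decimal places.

ρ_SOR = 0.937888

[ρ_J] n=97: ρ(B_J) = cos(π/(n+1)) = cos(π/98) = 0.999486.
√(1−ρ_J²) simplifies to sin(π/98) = 0.0320516.
Then 2/(1+√(1−ρ_J²)) = 2/(1+0.0320516); ω* = 2/1.0320516 = 1.937888.
At ω = 1.937888 every |λ(B_ω)| = ω−1, so ρ_SOR = 0.937888.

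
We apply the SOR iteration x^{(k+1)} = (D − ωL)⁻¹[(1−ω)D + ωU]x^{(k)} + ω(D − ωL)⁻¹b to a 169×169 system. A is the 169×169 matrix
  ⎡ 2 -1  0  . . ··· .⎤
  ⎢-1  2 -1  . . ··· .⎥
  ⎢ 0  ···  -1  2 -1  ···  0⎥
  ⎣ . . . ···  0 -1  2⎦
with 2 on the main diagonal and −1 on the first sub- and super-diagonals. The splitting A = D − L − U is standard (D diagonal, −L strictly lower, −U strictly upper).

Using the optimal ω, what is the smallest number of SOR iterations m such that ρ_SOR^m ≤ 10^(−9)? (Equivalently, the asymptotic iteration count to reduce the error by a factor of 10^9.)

ρ_J = max_k |cos(kπ/170)| = cos(π/170) = 0.9998293
1 − cos²(π/170) = sin²(π/170) ⇒ √(1−ρ_J²) = sin(π/170) = 0.0184789.
[ω*] 2 ÷ (1 + 0.0184789) = 2 ÷ 1.0184789 = 1.9637127.
Hence ρ(B_{ω*}) = 1.9637127 − 1 = 0.9637127.
(0.9637127)^m ≤ 10^{−9}  ⇒  m·ln(0.9637127) ≤ −9·ln10  ⇒  m ≥ 560.663  ⇒  m = 561

m = 561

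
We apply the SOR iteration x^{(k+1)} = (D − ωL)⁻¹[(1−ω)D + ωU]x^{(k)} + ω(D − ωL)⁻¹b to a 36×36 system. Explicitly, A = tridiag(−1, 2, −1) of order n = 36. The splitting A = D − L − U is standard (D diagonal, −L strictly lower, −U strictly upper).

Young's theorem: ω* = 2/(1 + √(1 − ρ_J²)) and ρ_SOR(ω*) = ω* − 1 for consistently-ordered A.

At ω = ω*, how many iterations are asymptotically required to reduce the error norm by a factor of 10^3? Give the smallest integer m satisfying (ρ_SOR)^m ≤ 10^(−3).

With n=36, ρ(Jacobi) = cos(π/37) = 0.9963975.
root = sin(π/37) = 0.0848059  (since 1−cos² = sin²).
ω* = 2 / (1 + 0.0848059) = 2 / 1.0848059 ≈ 1.8436478.
At ω = 1.8436478 every |λ(B_ω)| = ω−1, so ρ_SOR = 0.8436478.
m ≥ 3·ln10 / (−ln 0.8436478) = 40.629; smallest integer m = 41.

m = 41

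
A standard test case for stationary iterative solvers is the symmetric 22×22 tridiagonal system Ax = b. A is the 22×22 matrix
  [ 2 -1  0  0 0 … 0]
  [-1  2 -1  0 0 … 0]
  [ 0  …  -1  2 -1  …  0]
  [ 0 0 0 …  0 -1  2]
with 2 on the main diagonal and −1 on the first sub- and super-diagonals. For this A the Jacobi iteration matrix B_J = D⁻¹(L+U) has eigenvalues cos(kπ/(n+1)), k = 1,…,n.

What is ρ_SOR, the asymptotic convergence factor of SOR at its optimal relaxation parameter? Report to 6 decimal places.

ρ_SOR = 0.760305

½·tridiag(1,0,1) at n=22: λ_k = cos(kπ/23); max |λ| at k=1 ⇒ ρ_J = cos(π/23) ≈ 0.990686.
1 − cos²(π/23) = sin²(π/23) ⇒ √(1−ρ_J²) = sin(π/23) = 0.1361666.
ω* = 2/(1 + 0.1361666) = 2/1.1361666 = 1.760305.
At ω = 1.760305 every |λ(B_ω)| = ω−1, so ρ_SOR = 0.760305.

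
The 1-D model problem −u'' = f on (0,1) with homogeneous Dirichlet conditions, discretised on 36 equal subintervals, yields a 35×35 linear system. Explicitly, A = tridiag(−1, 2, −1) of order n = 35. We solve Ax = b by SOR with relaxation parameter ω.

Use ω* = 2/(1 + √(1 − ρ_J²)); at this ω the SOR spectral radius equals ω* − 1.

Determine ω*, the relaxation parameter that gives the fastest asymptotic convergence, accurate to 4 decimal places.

½·tridiag(1,0,1) at n=35: λ_k = cos(kπ/36); max |λ| at k=1 ⇒ ρ_J = cos(π/36) ≈ 0.9962.
root = sin(π/36) = 0.08716  (since 1−cos² = sin²).
ω* = 2 / (1 + 0.08716) = 2 / 1.08716 ≈ 1.8397.
At ω = 1.8397 every |λ(B_ω)| = ω−1, so ρ_SOR = 0.8397.

ω* = 1.8397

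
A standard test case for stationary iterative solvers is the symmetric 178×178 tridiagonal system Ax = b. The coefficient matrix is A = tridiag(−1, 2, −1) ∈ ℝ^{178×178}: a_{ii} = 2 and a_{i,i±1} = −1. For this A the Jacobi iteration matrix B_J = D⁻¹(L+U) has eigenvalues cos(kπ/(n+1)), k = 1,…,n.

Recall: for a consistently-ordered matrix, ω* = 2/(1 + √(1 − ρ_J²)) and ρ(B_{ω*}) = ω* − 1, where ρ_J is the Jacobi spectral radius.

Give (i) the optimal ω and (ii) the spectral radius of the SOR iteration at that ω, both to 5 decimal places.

ω* = 1.96551, ρ_SOR = 0.96551

n=178: λ(B_J) = 1 − λ(A)/2 = cos(kπ/179); k=1 gives ρ_J = 0.99985.
√(1−ρ_J²) = |sin(π/179)| = 0.017550
Young: ω* = 2/(1+√(1−ρ_J²)) = 2/(1+0.017550) = 2/1.017550 = 1.96551.
ρ(B_{ω*}) = ω*−1 = 0.96551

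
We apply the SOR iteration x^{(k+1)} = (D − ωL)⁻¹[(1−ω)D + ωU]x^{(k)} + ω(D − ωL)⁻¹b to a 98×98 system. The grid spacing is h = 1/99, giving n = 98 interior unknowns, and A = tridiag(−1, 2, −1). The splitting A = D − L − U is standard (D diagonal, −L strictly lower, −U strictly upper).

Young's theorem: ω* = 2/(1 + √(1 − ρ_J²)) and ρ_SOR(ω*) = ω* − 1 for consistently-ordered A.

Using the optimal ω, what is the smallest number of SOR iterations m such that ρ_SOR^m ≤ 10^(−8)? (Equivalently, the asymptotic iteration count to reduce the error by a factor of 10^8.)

n=98: λ(B_J) = 1 − λ(A)/2 = cos(kπ/99); k=1 gives ρ_J = 0.9994965.
√(1−ρ_J²) = |sin(π/99)| = 0.0317279
Then 2/(1+√(1−ρ_J²)) = 2/(1+0.0317279); ω* = 2/1.0317279 = 1.9384956.
ρ(B_{ω*}) = ω*−1 = 0.9384956
m ≥ 8·ln10 / (−ln 0.9384956) = 290.194; smallest integer m = 291.

m = 291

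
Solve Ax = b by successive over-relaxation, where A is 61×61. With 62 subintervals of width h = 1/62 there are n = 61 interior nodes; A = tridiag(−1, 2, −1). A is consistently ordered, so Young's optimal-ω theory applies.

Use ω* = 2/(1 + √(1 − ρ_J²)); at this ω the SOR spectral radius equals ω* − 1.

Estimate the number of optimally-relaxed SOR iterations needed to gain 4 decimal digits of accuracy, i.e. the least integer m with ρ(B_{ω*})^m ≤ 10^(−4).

B_J for the 61×61 system has eigenvalues cos(kπ/62); ρ_J = cos(π/62) = 0.9987165.
√(1−ρ_J²) simplifies to sin(π/62) = 0.0506492.
ω* = 2 / (1 + 0.0506492) = 2 / 1.0506492 ≈ 1.9035849.
ρ_SOR = ω* − 1 = 1.9035849 − 1 = 0.9035849.
m ≥ 4·ln10 / (−ln 0.9035849) = 90.845; smallest integer m = 91.

m = 91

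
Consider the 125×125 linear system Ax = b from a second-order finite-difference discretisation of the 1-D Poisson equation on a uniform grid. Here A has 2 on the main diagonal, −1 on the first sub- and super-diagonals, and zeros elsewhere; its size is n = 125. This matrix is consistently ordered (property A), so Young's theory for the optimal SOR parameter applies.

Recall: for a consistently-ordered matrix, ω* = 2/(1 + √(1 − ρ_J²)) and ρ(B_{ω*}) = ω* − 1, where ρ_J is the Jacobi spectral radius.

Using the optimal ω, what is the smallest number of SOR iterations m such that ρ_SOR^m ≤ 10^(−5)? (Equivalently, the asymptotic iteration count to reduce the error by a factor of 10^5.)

[ρ_J] n=125: ρ(B_J) = cos(π/(n+1)) = cos(π/126) = 0.9996892.
root = sin(π/126) = 0.0249307  (since 1−cos² = sin²).
[ω*] 2 ÷ (1 + 0.0249307) = 2 ÷ 1.0249307 = 1.9513514.
ρ_SOR = ω* − 1 = 1.9513514 − 1 = 0.9513514.
ρ_SOR^m ≤ 10^(−5) ⇔ m ≥ 5·ln10/(−ln 0.9513514) = 11.5129/0.0498718 = 230.850; m = ⌈230.850⌉ = 231.

m = 231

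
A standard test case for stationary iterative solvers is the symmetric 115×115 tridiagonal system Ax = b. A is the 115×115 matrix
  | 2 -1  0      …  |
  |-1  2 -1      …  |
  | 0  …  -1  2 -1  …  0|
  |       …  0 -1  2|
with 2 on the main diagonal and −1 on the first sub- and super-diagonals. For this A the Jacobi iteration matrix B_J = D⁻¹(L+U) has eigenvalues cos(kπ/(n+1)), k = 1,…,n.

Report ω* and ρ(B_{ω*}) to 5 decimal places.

ω* = 1.94727, ρ_SOR = 0.94727

ρ_J = max_k |cos(kπ/116)| = cos(π/116) = 0.99963
√(1−ρ_J²) = |sin(π/116)| = 0.027079
Then 2/(1+√(1−ρ_J²)) = 2/(1+0.027079); ω* = 2/1.027079 = 1.94727.
and ρ(B_{ω*}) = 1.94727 − 1 = 0.94727.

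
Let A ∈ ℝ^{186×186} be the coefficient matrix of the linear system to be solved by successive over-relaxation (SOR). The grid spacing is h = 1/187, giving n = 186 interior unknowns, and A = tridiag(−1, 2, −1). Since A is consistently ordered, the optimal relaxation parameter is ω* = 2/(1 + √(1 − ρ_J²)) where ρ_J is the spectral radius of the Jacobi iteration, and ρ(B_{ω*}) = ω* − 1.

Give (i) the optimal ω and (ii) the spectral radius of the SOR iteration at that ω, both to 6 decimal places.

B_J for the 186×186 system has eigenvalues cos(kπ/187); ρ_J = cos(π/187) = 0.999859.
root = sin(π/187) = 0.0167992  (since 1−cos² = sin²).
So ω* = 2/1.0167992 = 1.966957 (Young).
and ρ(B_{ω*}) = 1.966957 − 1 = 0.966957.

ω* = 1.966957, ρ_SOR = 0.966957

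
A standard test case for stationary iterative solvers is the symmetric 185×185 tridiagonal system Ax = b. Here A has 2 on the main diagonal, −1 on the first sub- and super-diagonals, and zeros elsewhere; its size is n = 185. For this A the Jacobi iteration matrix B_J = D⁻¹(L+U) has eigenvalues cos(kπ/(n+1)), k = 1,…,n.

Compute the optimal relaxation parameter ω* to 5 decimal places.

ω* = 1.96678

ρ_J = max_k |cos(kπ/186)| = cos(π/186) = 0.99986
√(1 − cos²(π/186)) = sin(π/186) ≈ 0.016889.
Young: ω* = 2/(1+√(1−ρ_J²)) = 2/(1+0.016889) = 2/1.016889 = 1.96678.
Hence ρ(B_{ω*}) = 1.96678 − 1 = 0.96678.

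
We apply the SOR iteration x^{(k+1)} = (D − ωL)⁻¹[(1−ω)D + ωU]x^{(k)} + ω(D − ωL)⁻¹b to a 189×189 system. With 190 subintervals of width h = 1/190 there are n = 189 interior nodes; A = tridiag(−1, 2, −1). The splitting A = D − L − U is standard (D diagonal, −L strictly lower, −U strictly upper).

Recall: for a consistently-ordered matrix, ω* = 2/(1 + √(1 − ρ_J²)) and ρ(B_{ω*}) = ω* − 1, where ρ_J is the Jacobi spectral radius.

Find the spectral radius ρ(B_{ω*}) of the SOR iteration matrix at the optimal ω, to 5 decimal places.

ρ_J = max_k |cos(kπ/190)| = cos(π/190) = 0.99986
1 − cos²(π/190) = sin²(π/190) ⇒ √(1−ρ_J²) = sin(π/190) = 0.016534.
Then 2/(1+√(1−ρ_J²)) = 2/(1+0.016534); ω* = 2/1.016534 = 1.96747.
and ρ(B_{ω*}) = 1.96747 − 1 = 0.96747.

ρ_SOR = 0.96747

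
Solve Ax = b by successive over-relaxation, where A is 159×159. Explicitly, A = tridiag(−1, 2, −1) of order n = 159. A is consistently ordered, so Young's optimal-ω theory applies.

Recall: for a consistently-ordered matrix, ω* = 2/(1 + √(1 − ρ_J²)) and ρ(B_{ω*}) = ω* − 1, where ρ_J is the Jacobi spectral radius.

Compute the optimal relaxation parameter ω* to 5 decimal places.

With n=159, ρ(Jacobi) = cos(π/160) = 0.99981.
√(1 − cos²(π/160)) = sin(π/160) ≈ 0.019634.
[ω*] 2 ÷ (1 + 0.019634) = 2 ÷ 1.019634 = 1.96149.
Hence ρ(B_{ω*}) = 1.96149 − 1 = 0.96149.

ω* = 1.96149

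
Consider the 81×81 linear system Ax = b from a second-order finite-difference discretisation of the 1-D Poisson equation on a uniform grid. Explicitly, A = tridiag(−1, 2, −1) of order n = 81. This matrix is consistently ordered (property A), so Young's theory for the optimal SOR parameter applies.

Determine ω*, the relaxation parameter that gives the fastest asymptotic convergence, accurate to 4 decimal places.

ω* = 1.9262

ρ_J = max_k |cos(kπ/82)| = cos(π/82) = 0.9993
√(1−ρ_J²) simplifies to sin(π/82) = 0.03830.
ω* = 2/(1 + 0.03830) = 2/1.03830 = 1.9262.
ρ(B_{ω*}) = ω*−1 = 0.9262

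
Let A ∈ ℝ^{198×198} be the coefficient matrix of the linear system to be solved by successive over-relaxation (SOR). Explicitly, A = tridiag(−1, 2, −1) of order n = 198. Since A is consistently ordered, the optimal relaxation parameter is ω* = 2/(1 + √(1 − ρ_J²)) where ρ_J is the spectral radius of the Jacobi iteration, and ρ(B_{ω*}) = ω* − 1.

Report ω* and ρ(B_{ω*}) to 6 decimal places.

ω* = 1.968918, ρ_SOR = 0.968918

With n=198, ρ(Jacobi) = cos(π/199) = 0.999875.
root = sin(π/199) = 0.0157862  (since 1−cos² = sin²).
Then 2/(1+√(1−ρ_J²)) = 2/(1+0.0157862); ω* = 2/1.0157862 = 1.968918.
ρ(B_{ω*}) = ω*−1 = 0.968918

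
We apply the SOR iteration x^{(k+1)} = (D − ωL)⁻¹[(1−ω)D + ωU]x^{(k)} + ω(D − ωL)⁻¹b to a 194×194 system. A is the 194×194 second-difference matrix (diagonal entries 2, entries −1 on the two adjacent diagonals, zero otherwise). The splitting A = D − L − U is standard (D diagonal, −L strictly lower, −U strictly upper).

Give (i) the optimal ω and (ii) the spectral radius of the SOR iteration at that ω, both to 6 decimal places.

ω* = 1.968291, ρ_SOR = 0.968291

[ρ_J] n=194: ρ(B_J) = cos(π/(n+1)) = cos(π/195) = 0.999870.
√(1 − cos²(π/195)) = sin(π/195) ≈ 0.0161100.
[ω*] 2 ÷ (1 + 0.0161100) = 2 ÷ 1.0161100 = 1.968291.
Hence ρ(B_{ω*}) = 1.968291 − 1 = 0.968291.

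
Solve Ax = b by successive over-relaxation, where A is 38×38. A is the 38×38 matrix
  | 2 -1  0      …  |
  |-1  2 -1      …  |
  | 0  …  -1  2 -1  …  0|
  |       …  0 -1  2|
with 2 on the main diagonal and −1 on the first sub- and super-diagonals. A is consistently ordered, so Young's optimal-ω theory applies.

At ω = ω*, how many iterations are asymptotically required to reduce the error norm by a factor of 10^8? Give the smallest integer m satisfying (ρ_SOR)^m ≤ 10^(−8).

m = 115

B_J for the 38×38 system has eigenvalues cos(kπ/39); ρ_J = cos(π/39) = 0.9967573.
√(1 − cos²(π/39)) = sin(π/39) ≈ 0.0804666.
Then 2/(1+√(1−ρ_J²)) = 2/(1+0.0804666); ω* = 2/1.0804666 = 1.8510521.
[ρ_SOR] ω* − 1 = 0.8510521.
For 8 digits: m = 8·ln10 / (−ln 0.8510521) = 18.4207/0.161282 = 114.214; round up → m = 115.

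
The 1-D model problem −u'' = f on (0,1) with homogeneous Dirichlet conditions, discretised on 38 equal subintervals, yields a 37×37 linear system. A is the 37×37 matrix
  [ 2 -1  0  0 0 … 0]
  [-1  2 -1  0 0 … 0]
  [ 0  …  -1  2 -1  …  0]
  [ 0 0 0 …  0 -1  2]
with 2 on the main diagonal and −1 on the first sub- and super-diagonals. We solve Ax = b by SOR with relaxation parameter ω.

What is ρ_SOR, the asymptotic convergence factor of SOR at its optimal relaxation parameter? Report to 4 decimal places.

ρ_SOR = 0.8474

n=37: λ(B_J) = 1 − λ(A)/2 = cos(kπ/38); k=1 gives ρ_J = 0.9966.
1 − cos²(π/38) = sin²(π/38) ⇒ √(1−ρ_J²) = sin(π/38) = 0.08258.
[ω*] 2 ÷ (1 + 0.08258) = 2 ÷ 1.08258 = 1.8474.
ρ(B_{ω*}) = ω*−1 = 0.8474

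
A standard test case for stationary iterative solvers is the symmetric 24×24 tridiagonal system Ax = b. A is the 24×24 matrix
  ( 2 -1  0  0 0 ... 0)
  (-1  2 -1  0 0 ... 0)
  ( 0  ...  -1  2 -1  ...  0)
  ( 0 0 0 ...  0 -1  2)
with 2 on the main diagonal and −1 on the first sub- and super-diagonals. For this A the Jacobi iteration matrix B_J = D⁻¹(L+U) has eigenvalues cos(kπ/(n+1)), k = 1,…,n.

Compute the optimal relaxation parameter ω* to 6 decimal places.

[ρ_J] n=24: ρ(B_J) = cos(π/(n+1)) = cos(π/25) = 0.992115.
√(1−ρ_J²) = |sin(π/25)| = 0.1253332
Then 2/(1+√(1−ρ_J²)) = 2/(1+0.1253332); ω* = 2/1.1253332 = 1.777251.
ρ_SOR = ω* − 1 ≈ 0.777251.

ω* = 1.777251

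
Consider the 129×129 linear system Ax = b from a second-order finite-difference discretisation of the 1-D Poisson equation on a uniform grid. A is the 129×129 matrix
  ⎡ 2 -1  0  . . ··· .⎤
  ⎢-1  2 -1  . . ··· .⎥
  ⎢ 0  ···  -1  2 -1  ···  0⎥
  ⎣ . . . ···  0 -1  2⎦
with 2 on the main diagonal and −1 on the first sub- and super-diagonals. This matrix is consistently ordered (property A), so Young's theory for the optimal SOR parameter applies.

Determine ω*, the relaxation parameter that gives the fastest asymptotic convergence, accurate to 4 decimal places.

ω* = 1.9528

B_J for the 129×129 system has eigenvalues cos(kπ/130); ρ_J = cos(π/130) = 0.9997.
root = sin(π/130) = 0.02416  (since 1−cos² = sin²).
Then 2/(1+√(1−ρ_J²)) = 2/(1+0.02416); ω* = 2/1.02416 = 1.9528.
Hence ρ(B_{ω*}) = 1.9528 − 1 = 0.9528.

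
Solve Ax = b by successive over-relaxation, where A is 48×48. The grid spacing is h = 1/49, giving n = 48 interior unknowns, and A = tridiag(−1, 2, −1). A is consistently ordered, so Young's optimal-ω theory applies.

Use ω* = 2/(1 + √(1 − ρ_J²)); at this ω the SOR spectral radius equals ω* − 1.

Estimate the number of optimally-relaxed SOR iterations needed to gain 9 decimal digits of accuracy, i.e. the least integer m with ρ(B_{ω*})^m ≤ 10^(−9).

n=48: λ(B_J) = 1 − λ(A)/2 = cos(kπ/49); k=1 gives ρ_J = 0.9979454.
√(1−ρ_J²) = |sin(π/49)| = 0.0640702
ω* = 2 / (1 + 0.0640702) = 2 / 1.0640702 ≈ 1.8795752.
ρ(B_{ω*}) = ω*−1 = 0.8795752
(0.8795752)^m ≤ 10^{−9}  ⇒  m·ln(0.8795752) ≤ −9·ln10  ⇒  m ≥ 161.502  ⇒  m = 162

m = 162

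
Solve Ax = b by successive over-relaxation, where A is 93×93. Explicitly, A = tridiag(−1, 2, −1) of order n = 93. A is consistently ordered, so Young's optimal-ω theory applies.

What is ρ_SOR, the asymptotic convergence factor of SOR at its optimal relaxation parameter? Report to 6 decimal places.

spectrum of D⁻¹(L+U) = {cos(kπ/94) : 1≤k≤93}; ρ_J = cos(π/94) = 0.999442.
1 − cos²(π/94) = sin²(π/94) ⇒ √(1−ρ_J²) = sin(π/94) = 0.0334150.
ω* = 2 / (1 + 0.0334150) = 2 / 1.0334150 ≈ 1.935331.
[ρ_SOR] ω* − 1 = 0.935331.

ρ_SOR = 0.935331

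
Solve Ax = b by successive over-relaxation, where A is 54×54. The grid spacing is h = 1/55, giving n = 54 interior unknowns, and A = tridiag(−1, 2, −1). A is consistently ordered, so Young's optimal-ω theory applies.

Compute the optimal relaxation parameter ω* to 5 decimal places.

ω* = 1.89199

½·tridiag(1,0,1) at n=54: λ_k = cos(kπ/55); max |λ| at k=1 ⇒ ρ_J = cos(π/55) ≈ 0.99837.
√(1−ρ_J²) simplifies to sin(π/55) = 0.057089.
So ω* = 2/1.057089 = 1.89199 (Young).
ρ_SOR = ω* − 1 ≈ 0.89199.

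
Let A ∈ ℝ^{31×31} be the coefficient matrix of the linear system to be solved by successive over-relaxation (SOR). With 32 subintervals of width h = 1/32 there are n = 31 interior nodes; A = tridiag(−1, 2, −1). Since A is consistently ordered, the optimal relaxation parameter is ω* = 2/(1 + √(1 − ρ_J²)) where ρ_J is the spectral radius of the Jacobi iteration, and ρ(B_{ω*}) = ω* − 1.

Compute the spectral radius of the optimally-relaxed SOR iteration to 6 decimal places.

ρ_SOR = 0.821465

[ρ_J] n=31: ρ(B_J) = cos(π/(n+1)) = cos(π/32) = 0.995185.
√(1−ρ_J²) = |sin(π/32)| = 0.0980171
ω* = 2/(1+0.0980171) = 1.821465
ρ_SOR = ω* − 1 ≈ 0.821465.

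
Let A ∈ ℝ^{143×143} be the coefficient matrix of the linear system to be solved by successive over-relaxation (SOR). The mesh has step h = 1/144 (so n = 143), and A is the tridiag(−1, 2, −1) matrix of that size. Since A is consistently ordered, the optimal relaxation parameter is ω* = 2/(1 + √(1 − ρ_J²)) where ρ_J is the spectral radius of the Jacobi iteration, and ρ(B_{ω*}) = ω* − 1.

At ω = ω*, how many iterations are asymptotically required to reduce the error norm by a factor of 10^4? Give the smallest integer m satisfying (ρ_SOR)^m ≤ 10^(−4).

m = 212

n=143: λ(B_J) = 1 − λ(A)/2 = cos(kπ/144); k=1 gives ρ_J = 0.9997620.
1 − cos²(π/144) = sin²(π/144) ⇒ √(1−ρ_J²) = sin(π/144) = 0.0218149.
ω* = 2 / (1 + 0.0218149) = 2 / 1.0218149 ≈ 1.9573017.
[ρ_SOR] ω* − 1 = 0.9573017.
ρ_SOR^m ≤ 10^(−4) ⇔ m ≥ 4·ln10/(−ln 0.9573017) = 9.21034/0.0436367 = 211.069; m = ⌈211.069⌉ = 212.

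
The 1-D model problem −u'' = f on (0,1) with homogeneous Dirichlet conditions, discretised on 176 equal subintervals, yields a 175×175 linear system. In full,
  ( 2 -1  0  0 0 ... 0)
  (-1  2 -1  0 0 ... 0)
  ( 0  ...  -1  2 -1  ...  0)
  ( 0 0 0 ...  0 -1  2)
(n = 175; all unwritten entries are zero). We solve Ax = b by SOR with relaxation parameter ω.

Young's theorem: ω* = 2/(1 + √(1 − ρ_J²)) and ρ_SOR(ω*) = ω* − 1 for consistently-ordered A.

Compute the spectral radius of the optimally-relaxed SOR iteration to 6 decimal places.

ρ_SOR = 0.964928

B_J for the 175×175 system has eigenvalues cos(kπ/176); ρ_J = cos(π/176) = 0.999841.
√(1−ρ_J²) simplifies to sin(π/176) = 0.0178490.
Young: ω* = 2/(1+√(1−ρ_J²)) = 2/(1+0.0178490) = 2/1.0178490 = 1.964928.
Hence ρ(B_{ω*}) = 1.964928 − 1 = 0.964928.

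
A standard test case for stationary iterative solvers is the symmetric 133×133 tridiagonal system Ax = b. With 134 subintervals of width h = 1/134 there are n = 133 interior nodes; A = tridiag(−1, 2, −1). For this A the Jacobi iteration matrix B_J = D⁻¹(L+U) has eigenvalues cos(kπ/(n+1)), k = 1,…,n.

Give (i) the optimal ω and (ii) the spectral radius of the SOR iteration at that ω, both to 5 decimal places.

[ρ_J] n=133: ρ(B_J) = cos(π/(n+1)) = cos(π/134) = 0.99973.
√(1−ρ_J²) simplifies to sin(π/134) = 0.023443.
Then 2/(1+√(1−ρ_J²)) = 2/(1+0.023443); ω* = 2/1.023443 = 1.95419.
and ρ(B_{ω*}) = 1.95419 − 1 = 0.95419.

ω* = 1.95419, ρ_SOR = 0.95419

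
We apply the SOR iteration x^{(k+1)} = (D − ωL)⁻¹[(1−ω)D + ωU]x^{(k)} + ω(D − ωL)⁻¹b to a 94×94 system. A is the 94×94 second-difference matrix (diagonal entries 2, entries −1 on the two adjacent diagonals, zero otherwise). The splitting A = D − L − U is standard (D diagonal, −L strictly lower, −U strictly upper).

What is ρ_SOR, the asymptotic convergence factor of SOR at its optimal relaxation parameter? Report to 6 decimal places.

n=94: λ(B_J) = 1 − λ(A)/2 = cos(kπ/95); k=1 gives ρ_J = 0.999453.
√(1−ρ_J²) simplifies to sin(π/95) = 0.0330634.
[ω*] 2 ÷ (1 + 0.0330634) = 2 ÷ 1.0330634 = 1.935990.
ρ_SOR = ω* − 1 ≈ 0.935990.

ρ_SOR = 0.935990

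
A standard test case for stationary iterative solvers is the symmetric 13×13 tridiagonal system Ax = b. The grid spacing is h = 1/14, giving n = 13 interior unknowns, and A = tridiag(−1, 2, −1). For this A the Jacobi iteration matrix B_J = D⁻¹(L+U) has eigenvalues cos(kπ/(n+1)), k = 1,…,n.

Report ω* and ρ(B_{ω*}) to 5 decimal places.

ρ_J = max_k |cos(kπ/14)| = cos(π/14) = 0.97493
1 − cos²(π/14) = sin²(π/14) ⇒ √(1−ρ_J²) = sin(π/14) = 0.222521.
ω* = 2/(1 + 0.222521) = 2/1.222521 = 1.63596.
ρ_SOR = ω* − 1 = 1.63596 − 1 = 0.63596.

ω* = 1.63596, ρ_SOR = 0.63596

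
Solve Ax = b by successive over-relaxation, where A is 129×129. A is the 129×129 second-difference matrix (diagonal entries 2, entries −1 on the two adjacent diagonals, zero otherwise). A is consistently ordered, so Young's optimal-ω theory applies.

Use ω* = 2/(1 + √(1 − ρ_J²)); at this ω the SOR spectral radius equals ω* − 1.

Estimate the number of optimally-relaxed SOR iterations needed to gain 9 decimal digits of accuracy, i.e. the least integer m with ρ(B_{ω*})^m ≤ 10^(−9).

ρ_J = max_k |cos(kπ/130)| = cos(π/130) = 0.9997080
√(1 − cos²(π/130)) = sin(π/130) ≈ 0.0241637.
ω* = 2/(1+0.0241637) = 1.9528128
Hence ρ(B_{ω*}) = 1.9528128 − 1 = 0.9528128.
9·ln10 = 20.7233; −ln(0.9528128) = 0.0483368; m = ⌈20.7233/0.0483368⌉ = ⌈428.727⌉ = 429.

m = 429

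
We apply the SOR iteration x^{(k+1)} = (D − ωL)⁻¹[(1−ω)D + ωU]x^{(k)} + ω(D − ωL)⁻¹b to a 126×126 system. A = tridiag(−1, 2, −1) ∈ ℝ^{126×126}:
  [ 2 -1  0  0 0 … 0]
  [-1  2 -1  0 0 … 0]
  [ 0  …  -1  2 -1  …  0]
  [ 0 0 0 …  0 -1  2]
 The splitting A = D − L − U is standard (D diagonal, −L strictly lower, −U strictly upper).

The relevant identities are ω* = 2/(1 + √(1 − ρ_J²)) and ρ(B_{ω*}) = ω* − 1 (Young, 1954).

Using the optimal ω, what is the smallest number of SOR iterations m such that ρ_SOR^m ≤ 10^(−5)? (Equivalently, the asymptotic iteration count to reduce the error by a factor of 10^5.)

m = 233

With n=126, ρ(Jacobi) = cos(π/127) = 0.9996941.
root = sin(π/127) = 0.0247344  (since 1−cos² = sin²).
So ω* = 2/1.0247344 = 1.9517252 (Young).
[ρ_SOR] ω* − 1 = 0.9517252.
Need (0.9517252)^m ≤ 10^(−5): m ≥ 5·ln10/|ln 0.9517252| = 11.5129/0.0494789 = 232.683 ⇒ m = 233.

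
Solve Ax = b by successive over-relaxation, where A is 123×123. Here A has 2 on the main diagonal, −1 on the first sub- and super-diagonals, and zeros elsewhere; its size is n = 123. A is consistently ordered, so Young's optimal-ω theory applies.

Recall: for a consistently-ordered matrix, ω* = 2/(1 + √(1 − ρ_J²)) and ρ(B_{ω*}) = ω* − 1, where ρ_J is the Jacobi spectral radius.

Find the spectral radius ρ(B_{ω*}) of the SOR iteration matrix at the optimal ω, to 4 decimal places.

ρ_J = max_k |cos(kπ/124)| = cos(π/124) = 0.9997
√(1 − cos²(π/124)) = sin(π/124) ≈ 0.02533.
ω* = 2/(1+0.02533) = 1.9506
and ρ(B_{ω*}) = 1.9506 − 1 = 0.9506.

ρ_SOR = 0.9506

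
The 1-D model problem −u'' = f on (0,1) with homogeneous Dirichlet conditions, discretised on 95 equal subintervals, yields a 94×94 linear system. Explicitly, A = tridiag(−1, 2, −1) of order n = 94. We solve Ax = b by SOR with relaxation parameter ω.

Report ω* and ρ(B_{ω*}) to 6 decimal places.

[ρ_J] n=94: ρ(B_J) = cos(π/(n+1)) = cos(π/95) = 0.999453.
1 − cos²(π/95) = sin²(π/95) ⇒ √(1−ρ_J²) = sin(π/95) = 0.0330634.
So ω* = 2/1.0330634 = 1.935990 (Young).
ρ_SOR = ω* − 1 = 1.935990 − 1 = 0.935990.

ω* = 1.935990, ρ_SOR = 0.935990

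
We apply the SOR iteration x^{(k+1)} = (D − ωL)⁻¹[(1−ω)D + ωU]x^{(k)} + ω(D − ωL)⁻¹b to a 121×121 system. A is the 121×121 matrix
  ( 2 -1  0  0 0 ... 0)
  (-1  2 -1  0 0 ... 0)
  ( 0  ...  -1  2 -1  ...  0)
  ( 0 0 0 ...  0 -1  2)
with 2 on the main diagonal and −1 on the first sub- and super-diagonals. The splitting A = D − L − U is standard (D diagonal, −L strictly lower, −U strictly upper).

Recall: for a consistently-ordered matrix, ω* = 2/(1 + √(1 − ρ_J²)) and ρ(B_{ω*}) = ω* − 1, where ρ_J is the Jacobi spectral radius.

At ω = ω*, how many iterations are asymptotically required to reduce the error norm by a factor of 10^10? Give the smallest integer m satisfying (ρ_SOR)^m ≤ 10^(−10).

With n=121, ρ(Jacobi) = cos(π/122) = 0.9996685.
√(1 − cos²(π/122)) = sin(π/122) ≈ 0.0257479.
ω* = 2 / (1 + 0.0257479) = 2 / 1.0257479 ≈ 1.9497968.
and ρ(B_{ω*}) = 1.9497968 − 1 = 0.9497968.
m ≥ 10·ln10 / (−ln 0.9497968) = 447.042; smallest integer m = 448.

m = 448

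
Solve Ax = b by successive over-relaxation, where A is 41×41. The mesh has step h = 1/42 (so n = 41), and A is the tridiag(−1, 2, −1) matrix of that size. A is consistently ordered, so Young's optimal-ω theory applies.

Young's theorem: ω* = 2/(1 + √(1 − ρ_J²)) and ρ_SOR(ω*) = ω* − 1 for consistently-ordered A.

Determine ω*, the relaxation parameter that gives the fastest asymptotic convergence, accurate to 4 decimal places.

[ρ_J] n=41: ρ(B_J) = cos(π/(n+1)) = cos(π/42) = 0.9972.
√(1−ρ_J²) simplifies to sin(π/42) = 0.07473.
Young: ω* = 2/(1+√(1−ρ_J²)) = 2/(1+0.07473) = 2/1.07473 = 1.8609.
ρ_SOR = ω* − 1 ≈ 0.8609.

ω* = 1.8609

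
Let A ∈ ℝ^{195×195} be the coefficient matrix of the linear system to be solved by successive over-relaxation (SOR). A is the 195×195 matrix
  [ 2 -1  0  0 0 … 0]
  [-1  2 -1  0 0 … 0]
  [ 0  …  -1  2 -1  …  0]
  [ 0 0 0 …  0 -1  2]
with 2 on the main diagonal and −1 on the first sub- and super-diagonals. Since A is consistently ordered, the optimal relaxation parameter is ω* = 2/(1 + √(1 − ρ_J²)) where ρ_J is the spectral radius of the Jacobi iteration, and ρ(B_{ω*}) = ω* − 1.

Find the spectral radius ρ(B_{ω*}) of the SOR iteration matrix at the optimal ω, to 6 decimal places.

ρ_SOR = 0.968450

[ρ_J] n=195: ρ(B_J) = cos(π/(n+1)) = cos(π/196) = 0.999872.
√(1 − cos²(π/196)) = sin(π/196) ≈ 0.0160278.
ω* = 2/(1 + 0.0160278) = 2/1.0160278 = 1.968450.
Hence ρ(B_{ω*}) = 1.968450 − 1 = 0.968450.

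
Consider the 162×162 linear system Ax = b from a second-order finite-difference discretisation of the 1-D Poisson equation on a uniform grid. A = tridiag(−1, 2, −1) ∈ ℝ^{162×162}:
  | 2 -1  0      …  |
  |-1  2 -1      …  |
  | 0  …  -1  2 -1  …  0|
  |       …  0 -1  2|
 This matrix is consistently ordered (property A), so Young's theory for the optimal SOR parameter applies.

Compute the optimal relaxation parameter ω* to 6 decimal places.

ρ_J = max_k |cos(kπ/163)| = cos(π/163) = 0.999814
√(1−ρ_J²) = |sin(π/163)| = 0.0192724
ω* = 2/(1+0.0192724) = 1.962184
and ρ(B_{ω*}) = 1.962184 − 1 = 0.962184.

ω* = 1.962184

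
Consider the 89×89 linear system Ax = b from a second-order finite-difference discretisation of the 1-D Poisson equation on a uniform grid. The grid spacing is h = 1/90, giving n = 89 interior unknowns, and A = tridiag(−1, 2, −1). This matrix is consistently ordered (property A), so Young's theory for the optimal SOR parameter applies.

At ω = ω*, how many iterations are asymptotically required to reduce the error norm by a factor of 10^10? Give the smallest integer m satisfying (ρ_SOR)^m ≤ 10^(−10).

m = 330

½·tridiag(1,0,1) at n=89: λ_k = cos(kπ/90); max |λ| at k=1 ⇒ ρ_J = cos(π/90) ≈ 0.9993908.
√(1 − cos²(π/90)) = sin(π/90) ≈ 0.0348995.
Then 2/(1+√(1−ρ_J²)) = 2/(1+0.0348995); ω* = 2/1.0348995 = 1.9325548.
At ω = 1.9325548 every |λ(B_ω)| = ω−1, so ρ_SOR = 0.9325548.
m ≥ 10·ln10 / (−ln 0.9325548) = 329.755; smallest integer m = 330.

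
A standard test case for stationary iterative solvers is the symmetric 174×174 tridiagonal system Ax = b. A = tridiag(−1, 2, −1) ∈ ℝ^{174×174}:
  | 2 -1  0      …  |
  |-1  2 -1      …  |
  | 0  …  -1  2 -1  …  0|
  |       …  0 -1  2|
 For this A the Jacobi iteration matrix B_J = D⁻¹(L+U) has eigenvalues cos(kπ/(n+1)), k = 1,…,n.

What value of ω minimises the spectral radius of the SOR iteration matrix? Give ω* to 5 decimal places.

½·tridiag(1,0,1) at n=174: λ_k = cos(kπ/175); max |λ| at k=1 ⇒ ρ_J = cos(π/175) ≈ 0.99984.
√(1−ρ_J²) = |sin(π/175)| = 0.017951
So ω* = 2/1.017951 = 1.96473 (Young).
[ρ_SOR] ω* − 1 = 0.96473.

ω* = 1.96473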